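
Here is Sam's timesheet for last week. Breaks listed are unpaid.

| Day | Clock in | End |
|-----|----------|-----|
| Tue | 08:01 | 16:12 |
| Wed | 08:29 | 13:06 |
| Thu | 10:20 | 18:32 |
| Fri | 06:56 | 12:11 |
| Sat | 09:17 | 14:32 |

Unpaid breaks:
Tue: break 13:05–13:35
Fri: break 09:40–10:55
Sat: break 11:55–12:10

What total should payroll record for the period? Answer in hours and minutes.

29 h 30 min

Tue: 08:01–16:12 = 8 h 11 min; less 30 min break → 7 h 41 min
Wed: 08:29–13:06 = 4 h 37 min
Thu: 10:20–18:32 = 8 h 12 min
Fri: 06:56–12:11 = 5 h 15 min; less 75 min break → 4 h 0 min
Sat: 09:17–14:32 = 5 h 15 min; less 15 min break → 5 h 0 min
Total: 7 h 41 min + 4 h 37 min + 8 h 12 min + 4 h 0 min + 5 h 0 min = 29 h 30 min.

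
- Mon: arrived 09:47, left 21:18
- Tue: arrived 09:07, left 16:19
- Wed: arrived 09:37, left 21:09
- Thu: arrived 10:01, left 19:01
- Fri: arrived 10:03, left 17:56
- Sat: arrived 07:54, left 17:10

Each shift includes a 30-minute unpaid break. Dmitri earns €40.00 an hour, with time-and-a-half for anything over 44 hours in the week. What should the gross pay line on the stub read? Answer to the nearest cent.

€2324.00

Mon: 09:47–21:18 = 11 h 31 min; less 30 min break → 11 h 1 min
Tue: 09:07–16:19 = 7 h 12 min; less 30 min break → 6 h 42 min
Wed: 09:37–21:09 = 11 h 32 min; less 30 min break → 11 h 2 min
Thu: 10:01–19:01 = 9 h 0 min; less 30 min break → 8 h 30 min
Fri: 10:03–17:56 = 7 h 53 min; less 30 min break → 7 h 23 min
Sat: 07:54–17:10 = 9 h 16 min; less 30 min break → 8 h 46 min
Total worked: 53 h 24 min = 3204 min.
Regular 44 h 0 min = 2640 min at €40.00/h; overtime 9 h 24 min = 564 min at €60.00/h.
Pay = (2640 × €40.00 + 564 × €60.00) ÷ 60 = €2324.00.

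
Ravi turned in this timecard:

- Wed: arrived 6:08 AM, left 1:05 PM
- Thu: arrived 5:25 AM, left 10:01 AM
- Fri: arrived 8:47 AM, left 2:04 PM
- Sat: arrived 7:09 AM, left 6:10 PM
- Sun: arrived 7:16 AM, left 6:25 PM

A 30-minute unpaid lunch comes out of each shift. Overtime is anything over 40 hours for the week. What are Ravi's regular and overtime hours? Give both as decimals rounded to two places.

Regular 36.50 hours, overtime 0.00 hours

Wed: 6:08 AM–1:05 PM = 6 h 57 min; less 30 min break → 6 h 27 min
Thu: 5:25 AM–10:01 AM = 4 h 36 min; less 30 min break → 4 h 6 min
Fri: 8:47 AM–2:04 PM = 5 h 17 min; less 30 min break → 4 h 47 min
Sat: 7:09 AM–6:10 PM = 11 h 1 min; less 30 min break → 10 h 31 min
Sun: 7:16 AM–6:25 PM = 11 h 9 min; less 30 min break → 10 h 39 min
Total worked: 36 h 30 min = 36.50 h.
Threshold 40 h → overtime 0 h 0 min, regular 36 h 30 min.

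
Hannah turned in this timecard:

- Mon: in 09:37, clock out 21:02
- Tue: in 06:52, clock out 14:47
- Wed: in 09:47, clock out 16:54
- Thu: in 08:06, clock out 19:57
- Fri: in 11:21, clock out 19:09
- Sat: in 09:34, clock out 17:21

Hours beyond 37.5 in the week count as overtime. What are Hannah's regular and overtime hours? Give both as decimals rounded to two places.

Mon: 09:37–21:02 = 11 h 25 min
Tue: 06:52–14:47 = 7 h 55 min
Wed: 09:47–16:54 = 7 h 7 min
Thu: 08:06–19:57 = 11 h 51 min
Fri: 11:21–19:09 = 7 h 48 min
Sat: 09:34–17:21 = 7 h 47 min
Total worked: 53 h 53 min = 53.88 h.
Threshold 37.5 h → overtime 16 h 23 min, regular 37 h 30 min.

Regular 37.50 hours, overtime 16.38 hours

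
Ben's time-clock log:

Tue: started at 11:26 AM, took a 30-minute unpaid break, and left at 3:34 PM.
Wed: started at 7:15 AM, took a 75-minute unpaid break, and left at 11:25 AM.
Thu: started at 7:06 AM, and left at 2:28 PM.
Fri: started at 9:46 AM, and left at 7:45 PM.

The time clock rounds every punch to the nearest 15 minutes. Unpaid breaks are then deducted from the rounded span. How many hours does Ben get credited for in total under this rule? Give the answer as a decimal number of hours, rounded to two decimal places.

24.00 hours

Tue: in 11:26 AM→11:30 AM, out 3:34 PM→3:30 PM; 4 h 0 min − 30 min = 3 h 30 min
Wed: in 7:15 AM→7:15 AM, out 11:25 AM→11:30 AM; 4 h 15 min − 75 min = 3 h 0 min
Thu: in 7:06 AM→7:00 AM, out 2:28 PM→2:30 PM; 7 h 30 min
Fri: in 9:46 AM→9:45 AM, out 7:45 PM→7:45 PM; 10 h 0 min
Total credited: 24 h 0 min.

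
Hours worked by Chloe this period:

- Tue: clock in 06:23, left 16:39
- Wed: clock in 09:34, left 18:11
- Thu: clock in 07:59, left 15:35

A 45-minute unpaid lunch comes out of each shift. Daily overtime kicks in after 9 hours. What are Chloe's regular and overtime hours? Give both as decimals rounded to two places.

Tue: 06:23–16:39 = 10 h 16 min; less 45 min break → 9 h 31 min
Wed: 09:34–18:11 = 8 h 37 min; less 45 min break → 7 h 52 min
Thu: 07:59–15:35 = 7 h 36 min; less 45 min break → 6 h 51 min
Tue reg 9 h 0 min / OT 0 h 31 min; Wed reg 7 h 52 min / OT 0 h 0 min; Thu reg 6 h 51 min / OT 0 h 0 min.
Totals: regular 23 h 43 min, overtime 0 h 31 min.

Regular 23.72 hours, overtime 0.52 hours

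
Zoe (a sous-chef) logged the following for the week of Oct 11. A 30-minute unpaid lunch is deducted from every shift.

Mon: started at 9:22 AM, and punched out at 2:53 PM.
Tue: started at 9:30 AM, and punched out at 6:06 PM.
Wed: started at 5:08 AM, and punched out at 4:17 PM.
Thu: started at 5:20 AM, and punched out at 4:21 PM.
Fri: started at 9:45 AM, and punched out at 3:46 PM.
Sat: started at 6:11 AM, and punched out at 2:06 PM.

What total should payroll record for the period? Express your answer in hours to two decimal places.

Mon: 9:22 AM–2:53 PM = 5 h 31 min; less 30 min break → 5 h 1 min
Tue: 9:30 AM–6:06 PM = 8 h 36 min; less 30 min break → 8 h 6 min
Wed: 5:08 AM–4:17 PM = 11 h 9 min; less 30 min break → 10 h 39 min
Thu: 5:20 AM–4:21 PM = 11 h 1 min; less 30 min break → 10 h 31 min
Fri: 9:45 AM–3:46 PM = 6 h 1 min; less 30 min break → 5 h 31 min
Sat: 6:11 AM–2:06 PM = 7 h 55 min; less 30 min break → 7 h 25 min
Total: 5 h 1 min + 8 h 6 min + 10 h 39 min + 10 h 31 min + 5 h 31 min + 7 h 25 min = 47 h 13 min.

47.22 hours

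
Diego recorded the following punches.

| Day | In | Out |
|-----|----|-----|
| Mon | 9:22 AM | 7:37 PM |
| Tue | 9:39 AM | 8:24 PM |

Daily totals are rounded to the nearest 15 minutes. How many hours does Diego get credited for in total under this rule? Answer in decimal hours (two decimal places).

21.00 hours

Mon: 9:22 AM–7:37 PM = 10 h 15 min → rounds to 10 h 15 min
Tue: 9:39 AM–8:24 PM = 10 h 45 min → rounds to 10 h 45 min
Total credited: 21 h 0 min.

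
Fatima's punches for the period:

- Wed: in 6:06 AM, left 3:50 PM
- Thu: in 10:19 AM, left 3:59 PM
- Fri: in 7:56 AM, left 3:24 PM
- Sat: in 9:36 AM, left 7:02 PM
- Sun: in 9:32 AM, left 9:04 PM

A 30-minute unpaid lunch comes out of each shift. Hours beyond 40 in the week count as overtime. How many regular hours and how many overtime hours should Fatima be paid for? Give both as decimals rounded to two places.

Regular 40.00 hours, overtime 1.33 hours

Wed: 6:06 AM–3:50 PM = 9 h 44 min; less 30 min break → 9 h 14 min
Thu: 10:19 AM–3:59 PM = 5 h 40 min; less 30 min break → 5 h 10 min
Fri: 7:56 AM–3:24 PM = 7 h 28 min; less 30 min break → 6 h 58 min
Sat: 9:36 AM–7:02 PM = 9 h 26 min; less 30 min break → 8 h 56 min
Sun: 9:32 AM–9:04 PM = 11 h 32 min; less 30 min break → 11 h 2 min
Total worked: 41 h 20 min = 41.33 h.
Threshold 40 h → overtime 1 h 20 min, regular 40 h 0 min.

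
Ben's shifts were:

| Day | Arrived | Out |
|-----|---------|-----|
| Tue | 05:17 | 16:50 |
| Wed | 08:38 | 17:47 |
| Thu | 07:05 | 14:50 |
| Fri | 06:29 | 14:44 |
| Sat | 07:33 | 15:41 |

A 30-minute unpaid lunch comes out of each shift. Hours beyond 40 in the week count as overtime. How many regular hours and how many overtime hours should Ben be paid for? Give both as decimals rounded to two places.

Tue: 05:17–16:50 = 11 h 33 min; less 30 min break → 11 h 3 min
Wed: 08:38–17:47 = 9 h 9 min; less 30 min break → 8 h 39 min
Thu: 07:05–14:50 = 7 h 45 min; less 30 min break → 7 h 15 min
Fri: 06:29–14:44 = 8 h 15 min; less 30 min break → 7 h 45 min
Sat: 07:33–15:41 = 8 h 8 min; less 30 min break → 7 h 38 min
Total worked: 42 h 20 min = 42.33 h.
Threshold 40 h → overtime 2 h 20 min, regular 40 h 0 min.

Regular 40.00 hours, overtime 2.33 hours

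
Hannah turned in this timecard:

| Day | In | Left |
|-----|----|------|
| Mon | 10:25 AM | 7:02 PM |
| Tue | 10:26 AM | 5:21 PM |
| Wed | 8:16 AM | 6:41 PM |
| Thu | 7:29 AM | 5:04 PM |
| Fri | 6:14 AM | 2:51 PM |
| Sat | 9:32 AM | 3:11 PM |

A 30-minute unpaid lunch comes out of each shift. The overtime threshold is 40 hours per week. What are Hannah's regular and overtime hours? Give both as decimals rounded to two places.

Regular 40.00 hours, overtime 6.80 hours

Mon: 10:25 AM–7:02 PM = 8 h 37 min; less 30 min break → 8 h 7 min
Tue: 10:26 AM–5:21 PM = 6 h 55 min; less 30 min break → 6 h 25 min
Wed: 8:16 AM–6:41 PM = 10 h 25 min; less 30 min break → 9 h 55 min
Thu: 7:29 AM–5:04 PM = 9 h 35 min; less 30 min break → 9 h 5 min
Fri: 6:14 AM–2:51 PM = 8 h 37 min; less 30 min break → 8 h 7 min
Sat: 9:32 AM–3:11 PM = 5 h 39 min; less 30 min break → 5 h 9 min
Total worked: 46 h 48 min = 46.80 h.
Threshold 40 h → overtime 6 h 48 min, regular 40 h 0 min.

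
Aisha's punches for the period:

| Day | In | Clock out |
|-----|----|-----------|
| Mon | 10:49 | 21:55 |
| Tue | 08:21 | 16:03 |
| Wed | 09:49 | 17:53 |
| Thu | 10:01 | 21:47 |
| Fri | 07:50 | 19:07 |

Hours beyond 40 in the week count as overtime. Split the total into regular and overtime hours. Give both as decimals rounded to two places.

Regular 40.00 hours, overtime 9.92 hours

Mon: 10:49–21:55 = 11 h 6 min
Tue: 08:21–16:03 = 7 h 42 min
Wed: 09:49–17:53 = 8 h 4 min
Thu: 10:01–21:47 = 11 h 46 min
Fri: 07:50–19:07 = 11 h 17 min
Total worked: 49 h 55 min = 49.92 h.
Threshold 40 h → overtime 9 h 55 min, regular 40 h 0 min.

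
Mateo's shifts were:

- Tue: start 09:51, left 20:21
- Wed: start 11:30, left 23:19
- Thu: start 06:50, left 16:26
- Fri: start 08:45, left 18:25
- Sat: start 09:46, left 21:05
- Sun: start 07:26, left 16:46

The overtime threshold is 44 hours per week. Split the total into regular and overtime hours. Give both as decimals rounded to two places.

Regular 44.00 hours, overtime 18.23 hours

Tue: 09:51–20:21 = 10 h 30 min
Wed: 11:30–23:19 = 11 h 49 min
Thu: 06:50–16:26 = 9 h 36 min
Fri: 08:45–18:25 = 9 h 40 min
Sat: 09:46–21:05 = 11 h 19 min
Sun: 07:26–16:46 = 9 h 20 min
Total worked: 62 h 14 min = 62.23 h.
Threshold 44 h → overtime 18 h 14 min, regular 44 h 0 min.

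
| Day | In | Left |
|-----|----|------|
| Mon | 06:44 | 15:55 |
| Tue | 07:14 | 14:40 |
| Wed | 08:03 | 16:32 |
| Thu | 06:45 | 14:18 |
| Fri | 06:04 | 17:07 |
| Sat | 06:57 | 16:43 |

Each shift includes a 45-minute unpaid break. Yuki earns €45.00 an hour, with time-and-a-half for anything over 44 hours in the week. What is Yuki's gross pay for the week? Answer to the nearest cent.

€2315.25

Mon: 06:44–15:55 = 9 h 11 min; less 45 min break → 8 h 26 min
Tue: 07:14–14:40 = 7 h 26 min; less 45 min break → 6 h 41 min
Wed: 08:03–16:32 = 8 h 29 min; less 45 min break → 7 h 44 min
Thu: 06:45–14:18 = 7 h 33 min; less 45 min break → 6 h 48 min
Fri: 06:04–17:07 = 11 h 3 min; less 45 min break → 10 h 18 min
Sat: 06:57–16:43 = 9 h 46 min; less 45 min break → 9 h 1 min
Total worked: 48 h 58 min = 2938 min.
Regular 44 h 0 min = 2640 min at €45.00/h; overtime 4 h 58 min = 298 min at €67.50/h.
Pay = (2640 × €45.00 + 298 × €67.50) ÷ 60 = €2315.25.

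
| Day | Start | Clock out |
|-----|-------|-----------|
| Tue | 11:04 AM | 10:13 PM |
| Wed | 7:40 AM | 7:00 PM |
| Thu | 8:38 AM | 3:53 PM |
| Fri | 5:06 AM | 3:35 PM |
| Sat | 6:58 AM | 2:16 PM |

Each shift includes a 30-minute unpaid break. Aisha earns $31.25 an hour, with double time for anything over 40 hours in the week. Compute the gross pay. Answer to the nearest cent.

Tue: 11:04 AM–10:13 PM = 11 h 9 min; less 30 min break → 10 h 39 min
Wed: 7:40 AM–7:00 PM = 11 h 20 min; less 30 min break → 10 h 50 min
Thu: 8:38 AM–3:53 PM = 7 h 15 min; less 30 min break → 6 h 45 min
Fri: 5:06 AM–3:35 PM = 10 h 29 min; less 30 min break → 9 h 59 min
Sat: 6:58 AM–2:16 PM = 7 h 18 min; less 30 min break → 6 h 48 min
Total worked: 45 h 1 min = 2701 min.
Regular 40 h 0 min = 2400 min at $31.25/h; overtime 5 h 1 min = 301 min at $62.50/h.
Pay = (2400 × $31.25 + 301 × $62.50) ÷ 60 = $1563.54.

$1563.54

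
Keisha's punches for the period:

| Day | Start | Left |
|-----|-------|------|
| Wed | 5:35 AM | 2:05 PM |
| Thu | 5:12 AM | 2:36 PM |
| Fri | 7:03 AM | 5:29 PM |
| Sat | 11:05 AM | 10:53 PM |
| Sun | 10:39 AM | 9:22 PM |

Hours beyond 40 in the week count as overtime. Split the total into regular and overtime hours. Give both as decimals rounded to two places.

Wed: 5:35 AM–2:05 PM = 8 h 30 min
Thu: 5:12 AM–2:36 PM = 9 h 24 min
Fri: 7:03 AM–5:29 PM = 10 h 26 min
Sat: 11:05 AM–10:53 PM = 11 h 48 min
Sun: 10:39 AM–9:22 PM = 10 h 43 min
Total worked: 50 h 51 min = 50.85 h.
Threshold 40 h → overtime 10 h 51 min, regular 40 h 0 min.

Regular 40.00 hours, overtime 10.85 hours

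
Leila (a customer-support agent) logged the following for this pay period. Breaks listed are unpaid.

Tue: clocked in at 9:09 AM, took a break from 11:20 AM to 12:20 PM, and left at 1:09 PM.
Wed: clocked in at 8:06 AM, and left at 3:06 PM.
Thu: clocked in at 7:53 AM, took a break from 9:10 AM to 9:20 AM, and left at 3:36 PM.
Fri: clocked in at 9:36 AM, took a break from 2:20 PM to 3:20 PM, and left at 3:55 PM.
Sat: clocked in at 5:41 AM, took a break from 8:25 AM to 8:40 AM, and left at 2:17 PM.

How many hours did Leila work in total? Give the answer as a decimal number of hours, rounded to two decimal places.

Tue: 9:09 AM–1:09 PM = 4 h 0 min; less 60 min break → 3 h 0 min
Wed: 8:06 AM–3:06 PM = 7 h 0 min
Thu: 7:53 AM–3:36 PM = 7 h 43 min; less 10 min break → 7 h 33 min
Fri: 9:36 AM–3:55 PM = 6 h 19 min; less 60 min break → 5 h 19 min
Sat: 5:41 AM–2:17 PM = 8 h 36 min; less 15 min break → 8 h 21 min
Total: 3 h 0 min + 7 h 0 min + 7 h 33 min + 5 h 19 min + 8 h 21 min = 31 h 13 min.

31.22 hours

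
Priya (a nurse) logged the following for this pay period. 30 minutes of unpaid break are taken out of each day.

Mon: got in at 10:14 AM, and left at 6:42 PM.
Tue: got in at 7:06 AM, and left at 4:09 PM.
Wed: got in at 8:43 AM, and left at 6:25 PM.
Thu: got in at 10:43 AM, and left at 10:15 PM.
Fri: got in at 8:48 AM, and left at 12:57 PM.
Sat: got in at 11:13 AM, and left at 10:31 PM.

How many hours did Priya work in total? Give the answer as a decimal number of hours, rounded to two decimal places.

Mon: 10:14 AM–6:42 PM = 8 h 28 min; less 30 min break → 7 h 58 min
Tue: 7:06 AM–4:09 PM = 9 h 3 min; less 30 min break → 8 h 33 min
Wed: 8:43 AM–6:25 PM = 9 h 42 min; less 30 min break → 9 h 12 min
Thu: 10:43 AM–10:15 PM = 11 h 32 min; less 30 min break → 11 h 2 min
Fri: 8:48 AM–12:57 PM = 4 h 9 min; less 30 min break → 3 h 39 min
Sat: 11:13 AM–10:31 PM = 11 h 18 min; less 30 min break → 10 h 48 min
Total: 7 h 58 min + 8 h 33 min + 9 h 12 min + 11 h 2 min + 3 h 39 min + 10 h 48 min = 51 h 12 min.

51.20 hours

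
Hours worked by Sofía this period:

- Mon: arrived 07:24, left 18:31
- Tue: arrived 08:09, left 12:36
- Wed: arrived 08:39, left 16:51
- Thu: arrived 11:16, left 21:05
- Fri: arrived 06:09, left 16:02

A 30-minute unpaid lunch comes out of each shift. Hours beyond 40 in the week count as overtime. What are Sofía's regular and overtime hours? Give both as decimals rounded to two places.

Regular 40.00 hours, overtime 0.97 hours

Mon: 07:24–18:31 = 11 h 7 min; less 30 min break → 10 h 37 min
Tue: 08:09–12:36 = 4 h 27 min; less 30 min break → 3 h 57 min
Wed: 08:39–16:51 = 8 h 12 min; less 30 min break → 7 h 42 min
Thu: 11:16–21:05 = 9 h 49 min; less 30 min break → 9 h 19 min
Fri: 06:09–16:02 = 9 h 53 min; less 30 min break → 9 h 23 min
Total worked: 40 h 58 min = 40.97 h.
Threshold 40 h → overtime 0 h 58 min, regular 40 h 0 min.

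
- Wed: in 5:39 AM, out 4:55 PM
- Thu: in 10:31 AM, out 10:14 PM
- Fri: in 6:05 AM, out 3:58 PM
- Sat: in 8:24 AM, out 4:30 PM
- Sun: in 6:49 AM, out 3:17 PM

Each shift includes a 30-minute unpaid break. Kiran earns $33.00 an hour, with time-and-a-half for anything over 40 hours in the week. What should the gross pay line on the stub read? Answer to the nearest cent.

Wed: 5:39 AM–4:55 PM = 11 h 16 min; less 30 min break → 10 h 46 min
Thu: 10:31 AM–10:14 PM = 11 h 43 min; less 30 min break → 11 h 13 min
Fri: 6:05 AM–3:58 PM = 9 h 53 min; less 30 min break → 9 h 23 min
Sat: 8:24 AM–4:30 PM = 8 h 6 min; less 30 min break → 7 h 36 min
Sun: 6:49 AM–3:17 PM = 8 h 28 min; less 30 min break → 7 h 58 min
Total worked: 46 h 56 min = 2816 min.
Regular 40 h 0 min = 2400 min at $33.00/h; overtime 6 h 56 min = 416 min at $49.50/h.
Pay = (2400 × $33.00 + 416 × $49.50) ÷ 60 = $1663.20.

$1663.20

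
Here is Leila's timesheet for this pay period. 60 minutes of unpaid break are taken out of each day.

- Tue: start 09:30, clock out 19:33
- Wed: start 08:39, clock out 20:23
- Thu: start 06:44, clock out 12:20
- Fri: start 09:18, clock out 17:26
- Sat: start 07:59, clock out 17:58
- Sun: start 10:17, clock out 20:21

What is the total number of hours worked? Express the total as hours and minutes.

49 h 34 min

Tue: 09:30–19:33 = 10 h 3 min; less 60 min break → 9 h 3 min
Wed: 08:39–20:23 = 11 h 44 min; less 60 min break → 10 h 44 min
Thu: 06:44–12:20 = 5 h 36 min; less 60 min break → 4 h 36 min
Fri: 09:18–17:26 = 8 h 8 min; less 60 min break → 7 h 8 min
Sat: 07:59–17:58 = 9 h 59 min; less 60 min break → 8 h 59 min
Sun: 10:17–20:21 = 10 h 4 min; less 60 min break → 9 h 4 min
Total: 9 h 3 min + 10 h 44 min + 4 h 36 min + 7 h 8 min + 8 h 59 min + 9 h 4 min = 49 h 34 min.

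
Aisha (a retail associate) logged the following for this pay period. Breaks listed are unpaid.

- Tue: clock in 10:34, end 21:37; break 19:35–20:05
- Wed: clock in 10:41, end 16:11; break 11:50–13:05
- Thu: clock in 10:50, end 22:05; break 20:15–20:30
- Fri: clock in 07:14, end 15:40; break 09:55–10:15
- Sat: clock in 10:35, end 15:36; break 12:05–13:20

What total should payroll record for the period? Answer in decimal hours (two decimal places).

37.67 hours

Tue: 10:34–21:37 = 11 h 3 min; less 30 min break → 10 h 33 min
Wed: 10:41–16:11 = 5 h 30 min; less 75 min break → 4 h 15 min
Thu: 10:50–22:05 = 11 h 15 min; less 15 min break → 11 h 0 min
Fri: 07:14–15:40 = 8 h 26 min; less 20 min break → 8 h 6 min
Sat: 10:35–15:36 = 5 h 1 min; less 75 min break → 3 h 46 min
Total: 10 h 33 min + 4 h 15 min + 11 h 0 min + 8 h 6 min + 3 h 46 min = 37 h 40 min.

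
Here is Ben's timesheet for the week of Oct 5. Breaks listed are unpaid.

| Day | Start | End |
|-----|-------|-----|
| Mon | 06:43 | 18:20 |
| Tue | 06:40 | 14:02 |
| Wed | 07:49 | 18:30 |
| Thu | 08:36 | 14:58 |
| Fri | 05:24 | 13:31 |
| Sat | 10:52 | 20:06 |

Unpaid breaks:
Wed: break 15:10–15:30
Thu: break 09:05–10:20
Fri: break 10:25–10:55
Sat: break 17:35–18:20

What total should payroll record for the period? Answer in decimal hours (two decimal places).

50.55 hours

Mon: 06:43–18:20 = 11 h 37 min
Tue: 06:40–14:02 = 7 h 22 min
Wed: 07:49–18:30 = 10 h 41 min; less 20 min break → 10 h 21 min
Thu: 08:36–14:58 = 6 h 22 min; less 75 min break → 5 h 7 min
Fri: 05:24–13:31 = 8 h 7 min; less 30 min break → 7 h 37 min
Sat: 10:52–20:06 = 9 h 14 min; less 45 min break → 8 h 29 min
Total: 11 h 37 min + 7 h 22 min + 10 h 21 min + 5 h 7 min + 7 h 37 min + 8 h 29 min = 50 h 33 min.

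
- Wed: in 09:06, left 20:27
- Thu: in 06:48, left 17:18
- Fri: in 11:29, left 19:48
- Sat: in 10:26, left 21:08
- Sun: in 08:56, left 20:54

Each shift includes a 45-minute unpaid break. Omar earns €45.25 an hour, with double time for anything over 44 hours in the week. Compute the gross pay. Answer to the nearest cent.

€2451.04

Wed: 09:06–20:27 = 11 h 21 min; less 45 min break → 10 h 36 min
Thu: 06:48–17:18 = 10 h 30 min; less 45 min break → 9 h 45 min
Fri: 11:29–19:48 = 8 h 19 min; less 45 min break → 7 h 34 min
Sat: 10:26–21:08 = 10 h 42 min; less 45 min break → 9 h 57 min
Sun: 08:56–20:54 = 11 h 58 min; less 45 min break → 11 h 13 min
Total worked: 49 h 5 min = 2945 min.
Regular 44 h 0 min = 2640 min at €45.25/h; overtime 5 h 5 min = 305 min at €90.50/h.
Pay = (2640 × €45.25 + 305 × €90.50) ÷ 60 = €2451.04.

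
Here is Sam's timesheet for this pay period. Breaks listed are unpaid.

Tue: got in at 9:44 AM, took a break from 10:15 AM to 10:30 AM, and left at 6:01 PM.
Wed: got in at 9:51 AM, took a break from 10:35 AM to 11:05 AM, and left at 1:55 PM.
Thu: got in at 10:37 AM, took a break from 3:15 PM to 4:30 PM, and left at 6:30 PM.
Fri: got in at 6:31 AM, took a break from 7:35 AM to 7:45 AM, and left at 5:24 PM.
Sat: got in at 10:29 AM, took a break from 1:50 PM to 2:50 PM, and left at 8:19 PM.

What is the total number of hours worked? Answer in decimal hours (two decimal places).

37.78 hours

Tue: 9:44 AM–6:01 PM = 8 h 17 min; less 15 min break → 8 h 2 min
Wed: 9:51 AM–1:55 PM = 4 h 4 min; less 30 min break → 3 h 34 min
Thu: 10:37 AM–6:30 PM = 7 h 53 min; less 75 min break → 6 h 38 min
Fri: 6:31 AM–5:24 PM = 10 h 53 min; less 10 min break → 10 h 43 min
Sat: 10:29 AM–8:19 PM = 9 h 50 min; less 60 min break → 8 h 50 min
Total: 8 h 2 min + 3 h 34 min + 6 h 38 min + 10 h 43 min + 8 h 50 min = 37 h 47 min.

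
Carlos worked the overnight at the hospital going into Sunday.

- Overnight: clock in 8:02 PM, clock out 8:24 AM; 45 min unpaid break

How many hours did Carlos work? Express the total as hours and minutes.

Overnight: 8:02 PM → midnight = 3 h 58 min; midnight → 8:24 AM = 8 h 24 min; span 12 h 22 min; less 45 min break → 11 h 37 min

11 h 37 min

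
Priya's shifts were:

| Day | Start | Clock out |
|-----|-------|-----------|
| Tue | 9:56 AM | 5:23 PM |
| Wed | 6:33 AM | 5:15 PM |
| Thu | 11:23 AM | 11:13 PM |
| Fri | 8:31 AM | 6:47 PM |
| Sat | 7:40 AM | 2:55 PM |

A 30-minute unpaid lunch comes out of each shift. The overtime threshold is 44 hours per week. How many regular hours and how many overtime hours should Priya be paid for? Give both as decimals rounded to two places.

Regular 44.00 hours, overtime 1.00 hours

Tue: 9:56 AM–5:23 PM = 7 h 27 min; less 30 min break → 6 h 57 min
Wed: 6:33 AM–5:15 PM = 10 h 42 min; less 30 min break → 10 h 12 min
Thu: 11:23 AM–11:13 PM = 11 h 50 min; less 30 min break → 11 h 20 min
Fri: 8:31 AM–6:47 PM = 10 h 16 min; less 30 min break → 9 h 46 min
Sat: 7:40 AM–2:55 PM = 7 h 15 min; less 30 min break → 6 h 45 min
Total worked: 45 h 0 min = 45.00 h.
Threshold 44 h → overtime 1 h 0 min, regular 44 h 0 min.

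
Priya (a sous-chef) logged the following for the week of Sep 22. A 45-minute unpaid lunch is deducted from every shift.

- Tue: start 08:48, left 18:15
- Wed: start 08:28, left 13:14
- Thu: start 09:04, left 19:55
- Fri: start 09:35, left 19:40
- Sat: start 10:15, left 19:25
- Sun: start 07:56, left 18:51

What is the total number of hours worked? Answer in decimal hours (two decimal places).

Tue: 08:48–18:15 = 9 h 27 min; less 45 min break → 8 h 42 min
Wed: 08:28–13:14 = 4 h 46 min; less 45 min break → 4 h 1 min
Thu: 09:04–19:55 = 10 h 51 min; less 45 min break → 10 h 6 min
Fri: 09:35–19:40 = 10 h 5 min; less 45 min break → 9 h 20 min
Sat: 10:15–19:25 = 9 h 10 min; less 45 min break → 8 h 25 min
Sun: 07:56–18:51 = 10 h 55 min; less 45 min break → 10 h 10 min
Total: 8 h 42 min + 4 h 1 min + 10 h 6 min + 9 h 20 min + 8 h 25 min + 10 h 10 min = 50 h 44 min.

50.73 hours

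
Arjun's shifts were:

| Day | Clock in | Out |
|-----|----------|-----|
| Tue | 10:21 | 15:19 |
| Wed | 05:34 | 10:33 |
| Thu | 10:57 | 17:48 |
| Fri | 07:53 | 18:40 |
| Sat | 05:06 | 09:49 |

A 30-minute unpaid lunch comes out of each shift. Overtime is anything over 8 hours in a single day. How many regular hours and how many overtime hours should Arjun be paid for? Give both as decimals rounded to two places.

Tue: 10:21–15:19 = 4 h 58 min; less 30 min break → 4 h 28 min
Wed: 05:34–10:33 = 4 h 59 min; less 30 min break → 4 h 29 min
Thu: 10:57–17:48 = 6 h 51 min; less 30 min break → 6 h 21 min
Fri: 07:53–18:40 = 10 h 47 min; less 30 min break → 10 h 17 min
Sat: 05:06–09:49 = 4 h 43 min; less 30 min break → 4 h 13 min
Tue reg 4 h 28 min / OT 0 h 0 min; Wed reg 4 h 29 min / OT 0 h 0 min; Thu reg 6 h 21 min / OT 0 h 0 min; Fri reg 8 h 0 min / OT 2 h 17 min; Sat reg 4 h 13 min / OT 0 h 0 min.
Totals: regular 27 h 31 min, overtime 2 h 17 min.

Regular 27.52 hours, overtime 2.28 hours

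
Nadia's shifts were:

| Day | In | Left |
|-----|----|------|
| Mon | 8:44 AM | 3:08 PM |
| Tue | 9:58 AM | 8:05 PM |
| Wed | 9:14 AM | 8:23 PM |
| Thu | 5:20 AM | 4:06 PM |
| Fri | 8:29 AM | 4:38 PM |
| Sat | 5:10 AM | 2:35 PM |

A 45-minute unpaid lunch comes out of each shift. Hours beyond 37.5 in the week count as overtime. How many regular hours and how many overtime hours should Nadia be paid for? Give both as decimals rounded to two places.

Mon: 8:44 AM–3:08 PM = 6 h 24 min; less 45 min break → 5 h 39 min
Tue: 9:58 AM–8:05 PM = 10 h 7 min; less 45 min break → 9 h 22 min
Wed: 9:14 AM–8:23 PM = 11 h 9 min; less 45 min break → 10 h 24 min
Thu: 5:20 AM–4:06 PM = 10 h 46 min; less 45 min break → 10 h 1 min
Fri: 8:29 AM–4:38 PM = 8 h 9 min; less 45 min break → 7 h 24 min
Sat: 5:10 AM–2:35 PM = 9 h 25 min; less 45 min break → 8 h 40 min
Total worked: 51 h 30 min = 51.50 h.
Threshold 37.5 h → overtime 14 h 0 min, regular 37 h 30 min.

Regular 37.50 hours, overtime 14.00 hours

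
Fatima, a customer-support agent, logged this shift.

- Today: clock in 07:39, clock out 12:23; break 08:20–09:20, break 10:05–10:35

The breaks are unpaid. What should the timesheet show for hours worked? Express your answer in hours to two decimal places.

3.23 hours

Today: 07:39–12:23 = 4 h 44 min; less 90 min break → 3 h 14 min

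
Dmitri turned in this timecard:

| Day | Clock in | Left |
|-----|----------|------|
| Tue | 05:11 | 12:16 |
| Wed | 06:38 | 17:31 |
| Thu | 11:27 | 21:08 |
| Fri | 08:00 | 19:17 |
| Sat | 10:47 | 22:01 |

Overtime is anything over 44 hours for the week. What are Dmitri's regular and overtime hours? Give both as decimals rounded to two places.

Regular 44.00 hours, overtime 6.17 hours

Tue: 05:11–12:16 = 7 h 5 min
Wed: 06:38–17:31 = 10 h 53 min
Thu: 11:27–21:08 = 9 h 41 min
Fri: 08:00–19:17 = 11 h 17 min
Sat: 10:47–22:01 = 11 h 14 min
Total worked: 50 h 10 min = 50.17 h.
Threshold 44 h → overtime 6 h 10 min, regular 44 h 0 min.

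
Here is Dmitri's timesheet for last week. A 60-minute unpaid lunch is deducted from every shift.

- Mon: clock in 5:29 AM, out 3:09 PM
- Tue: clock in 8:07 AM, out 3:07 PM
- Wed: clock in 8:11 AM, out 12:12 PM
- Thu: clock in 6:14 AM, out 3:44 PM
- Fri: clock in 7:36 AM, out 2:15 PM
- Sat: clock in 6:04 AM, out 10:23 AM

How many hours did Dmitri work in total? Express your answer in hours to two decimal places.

Mon: 5:29 AM–3:09 PM = 9 h 40 min; less 60 min break → 8 h 40 min
Tue: 8:07 AM–3:07 PM = 7 h 0 min; less 60 min break → 6 h 0 min
Wed: 8:11 AM–12:12 PM = 4 h 1 min; less 60 min break → 3 h 1 min
Thu: 6:14 AM–3:44 PM = 9 h 30 min; less 60 min break → 8 h 30 min
Fri: 7:36 AM–2:15 PM = 6 h 39 min; less 60 min break → 5 h 39 min
Sat: 6:04 AM–10:23 AM = 4 h 19 min; less 60 min break → 3 h 19 min
Total: 8 h 40 min + 6 h 0 min + 3 h 1 min + 8 h 30 min + 5 h 39 min + 3 h 19 min = 35 h 9 min.

35.15 hours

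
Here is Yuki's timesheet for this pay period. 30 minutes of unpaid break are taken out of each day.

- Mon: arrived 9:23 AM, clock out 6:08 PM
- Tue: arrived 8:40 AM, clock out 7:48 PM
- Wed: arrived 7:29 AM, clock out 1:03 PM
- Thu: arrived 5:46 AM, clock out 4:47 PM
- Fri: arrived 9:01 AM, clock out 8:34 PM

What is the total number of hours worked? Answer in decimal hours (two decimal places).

45.52 hours

Mon: 9:23 AM–6:08 PM = 8 h 45 min; less 30 min break → 8 h 15 min
Tue: 8:40 AM–7:48 PM = 11 h 8 min; less 30 min break → 10 h 38 min
Wed: 7:29 AM–1:03 PM = 5 h 34 min; less 30 min break → 5 h 4 min
Thu: 5:46 AM–4:47 PM = 11 h 1 min; less 30 min break → 10 h 31 min
Fri: 9:01 AM–8:34 PM = 11 h 33 min; less 30 min break → 11 h 3 min
Total: 8 h 15 min + 10 h 38 min + 5 h 4 min + 10 h 31 min + 11 h 3 min = 45 h 31 min.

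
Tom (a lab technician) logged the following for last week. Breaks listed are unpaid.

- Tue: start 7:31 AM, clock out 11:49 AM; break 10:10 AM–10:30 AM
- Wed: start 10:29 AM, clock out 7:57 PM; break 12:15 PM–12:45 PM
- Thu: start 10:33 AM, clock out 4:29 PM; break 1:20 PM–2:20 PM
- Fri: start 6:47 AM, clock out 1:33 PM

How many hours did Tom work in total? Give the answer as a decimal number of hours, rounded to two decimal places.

Tue: 7:31 AM–11:49 AM = 4 h 18 min; less 20 min break → 3 h 58 min
Wed: 10:29 AM–7:57 PM = 9 h 28 min; less 30 min break → 8 h 58 min
Thu: 10:33 AM–4:29 PM = 5 h 56 min; less 60 min break → 4 h 56 min
Fri: 6:47 AM–1:33 PM = 6 h 46 min
Total: 3 h 58 min + 8 h 58 min + 4 h 56 min + 6 h 46 min = 24 h 38 min.

24.63 hours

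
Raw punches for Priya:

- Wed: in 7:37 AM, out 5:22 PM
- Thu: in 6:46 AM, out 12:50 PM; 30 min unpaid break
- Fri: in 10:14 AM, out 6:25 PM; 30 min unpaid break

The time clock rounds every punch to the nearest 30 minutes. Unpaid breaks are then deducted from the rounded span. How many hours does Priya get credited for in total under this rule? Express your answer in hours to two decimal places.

23.50 hours

Wed: in 7:37 AM→7:30 AM, out 5:22 PM→5:30 PM; 10 h 0 min
Thu: in 6:46 AM→7:00 AM, out 12:50 PM→1:00 PM; 6 h 0 min − 30 min = 5 h 30 min
Fri: in 10:14 AM→10:00 AM, out 6:25 PM→6:30 PM; 8 h 30 min − 30 min = 8 h 0 min
Total credited: 23 h 30 min.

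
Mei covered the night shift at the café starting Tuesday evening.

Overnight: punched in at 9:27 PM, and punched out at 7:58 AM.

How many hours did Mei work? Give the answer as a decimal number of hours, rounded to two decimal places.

10.52 hours

Overnight: 9:27 PM → midnight = 2 h 33 min; midnight → 7:58 AM = 7 h 58 min; span 10 h 31 min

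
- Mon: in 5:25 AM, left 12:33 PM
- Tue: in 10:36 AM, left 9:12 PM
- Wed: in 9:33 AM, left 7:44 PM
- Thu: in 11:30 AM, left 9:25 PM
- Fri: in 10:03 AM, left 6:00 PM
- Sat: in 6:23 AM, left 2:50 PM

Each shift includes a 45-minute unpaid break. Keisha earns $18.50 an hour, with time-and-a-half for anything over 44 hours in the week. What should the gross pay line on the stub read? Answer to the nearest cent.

Mon: 5:25 AM–12:33 PM = 7 h 8 min; less 45 min break → 6 h 23 min
Tue: 10:36 AM–9:12 PM = 10 h 36 min; less 45 min break → 9 h 51 min
Wed: 9:33 AM–7:44 PM = 10 h 11 min; less 45 min break → 9 h 26 min
Thu: 11:30 AM–9:25 PM = 9 h 55 min; less 45 min break → 9 h 10 min
Fri: 10:03 AM–6:00 PM = 7 h 57 min; less 45 min break → 7 h 12 min
Sat: 6:23 AM–2:50 PM = 8 h 27 min; less 45 min break → 7 h 42 min
Total worked: 49 h 44 min = 2984 min.
Regular 44 h 0 min = 2640 min at $18.50/h; overtime 5 h 44 min = 344 min at $27.75/h.
Pay = (2640 × $18.50 + 344 × $27.75) ÷ 60 = $973.10.

$973.10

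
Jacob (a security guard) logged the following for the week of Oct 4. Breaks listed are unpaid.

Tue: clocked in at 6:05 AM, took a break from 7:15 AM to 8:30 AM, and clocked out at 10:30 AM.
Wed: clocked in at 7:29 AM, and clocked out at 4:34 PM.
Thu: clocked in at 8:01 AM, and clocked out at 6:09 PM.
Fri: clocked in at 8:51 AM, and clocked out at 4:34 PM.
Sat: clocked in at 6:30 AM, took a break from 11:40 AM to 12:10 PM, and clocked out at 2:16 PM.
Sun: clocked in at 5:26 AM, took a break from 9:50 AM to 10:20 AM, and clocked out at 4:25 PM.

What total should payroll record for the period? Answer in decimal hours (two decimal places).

47.85 hours

Tue: 6:05 AM–10:30 AM = 4 h 25 min; less 75 min break → 3 h 10 min
Wed: 7:29 AM–4:34 PM = 9 h 5 min
Thu: 8:01 AM–6:09 PM = 10 h 8 min
Fri: 8:51 AM–4:34 PM = 7 h 43 min
Sat: 6:30 AM–2:16 PM = 7 h 46 min; less 30 min break → 7 h 16 min
Sun: 5:26 AM–4:25 PM = 10 h 59 min; less 30 min break → 10 h 29 min
Total: 3 h 10 min + 9 h 5 min + 10 h 8 min + 7 h 43 min + 7 h 16 min + 10 h 29 min = 47 h 51 min.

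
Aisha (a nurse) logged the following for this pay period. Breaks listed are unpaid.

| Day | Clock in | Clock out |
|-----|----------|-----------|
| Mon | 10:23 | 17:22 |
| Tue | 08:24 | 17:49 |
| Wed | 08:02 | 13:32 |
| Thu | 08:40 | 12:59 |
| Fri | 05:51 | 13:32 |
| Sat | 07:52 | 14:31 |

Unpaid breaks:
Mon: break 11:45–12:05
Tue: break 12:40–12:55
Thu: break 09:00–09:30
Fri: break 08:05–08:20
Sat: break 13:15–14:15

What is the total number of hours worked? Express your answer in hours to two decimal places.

38.22 hours

Mon: 10:23–17:22 = 6 h 59 min; less 20 min break → 6 h 39 min
Tue: 08:24–17:49 = 9 h 25 min; less 15 min break → 9 h 10 min
Wed: 08:02–13:32 = 5 h 30 min
Thu: 08:40–12:59 = 4 h 19 min; less 30 min break → 3 h 49 min
Fri: 05:51–13:32 = 7 h 41 min; less 15 min break → 7 h 26 min
Sat: 07:52–14:31 = 6 h 39 min; less 60 min break → 5 h 39 min
Total: 6 h 39 min + 9 h 10 min + 5 h 30 min + 3 h 49 min + 7 h 26 min + 5 h 39 min = 38 h 13 min.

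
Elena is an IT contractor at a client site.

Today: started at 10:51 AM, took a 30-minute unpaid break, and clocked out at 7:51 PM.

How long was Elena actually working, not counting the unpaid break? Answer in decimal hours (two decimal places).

Today: 10:51 AM–7:51 PM = 9 h 0 min; less 30 min break → 8 h 30 min

8.50 hours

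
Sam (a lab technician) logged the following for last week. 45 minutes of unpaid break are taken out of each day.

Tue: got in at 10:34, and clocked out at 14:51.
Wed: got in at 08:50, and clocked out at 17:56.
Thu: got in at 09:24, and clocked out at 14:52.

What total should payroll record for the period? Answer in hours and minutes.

16 h 36 min

Tue: 10:34–14:51 = 4 h 17 min; less 45 min break → 3 h 32 min
Wed: 08:50–17:56 = 9 h 6 min; less 45 min break → 8 h 21 min
Thu: 09:24–14:52 = 5 h 28 min; less 45 min break → 4 h 43 min
Total: 3 h 32 min + 8 h 21 min + 4 h 43 min = 16 h 36 min.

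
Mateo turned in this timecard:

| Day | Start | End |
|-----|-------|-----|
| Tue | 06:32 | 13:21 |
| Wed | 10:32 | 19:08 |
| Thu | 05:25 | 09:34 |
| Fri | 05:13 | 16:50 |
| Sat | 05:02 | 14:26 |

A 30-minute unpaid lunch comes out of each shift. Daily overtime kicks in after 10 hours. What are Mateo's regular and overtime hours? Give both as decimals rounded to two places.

Regular 36.97 hours, overtime 1.12 hours

Tue: 06:32–13:21 = 6 h 49 min; less 30 min break → 6 h 19 min
Wed: 10:32–19:08 = 8 h 36 min; less 30 min break → 8 h 6 min
Thu: 05:25–09:34 = 4 h 9 min; less 30 min break → 3 h 39 min
Fri: 05:13–16:50 = 11 h 37 min; less 30 min break → 11 h 7 min
Sat: 05:02–14:26 = 9 h 24 min; less 30 min break → 8 h 54 min
Tue reg 6 h 19 min / OT 0 h 0 min; Wed reg 8 h 6 min / OT 0 h 0 min; Thu reg 3 h 39 min / OT 0 h 0 min; Fri reg 10 h 0 min / OT 1 h 7 min; Sat reg 8 h 54 min / OT 0 h 0 min.
Totals: regular 36 h 58 min, overtime 1 h 7 min.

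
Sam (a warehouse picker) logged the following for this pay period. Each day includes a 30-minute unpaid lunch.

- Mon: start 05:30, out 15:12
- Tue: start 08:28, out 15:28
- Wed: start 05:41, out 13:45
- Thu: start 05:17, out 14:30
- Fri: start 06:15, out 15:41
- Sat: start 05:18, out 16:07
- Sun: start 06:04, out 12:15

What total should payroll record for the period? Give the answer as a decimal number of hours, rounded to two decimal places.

56.92 hours

Mon: 05:30–15:12 = 9 h 42 min; less 30 min break → 9 h 12 min
Tue: 08:28–15:28 = 7 h 0 min; less 30 min break → 6 h 30 min
Wed: 05:41–13:45 = 8 h 4 min; less 30 min break → 7 h 34 min
Thu: 05:17–14:30 = 9 h 13 min; less 30 min break → 8 h 43 min
Fri: 06:15–15:41 = 9 h 26 min; less 30 min break → 8 h 56 min
Sat: 05:18–16:07 = 10 h 49 min; less 30 min break → 10 h 19 min
Sun: 06:04–12:15 = 6 h 11 min; less 30 min break → 5 h 41 min
Total: 9 h 12 min + 6 h 30 min + 7 h 34 min + 8 h 43 min + 8 h 56 min + 10 h 19 min + 5 h 41 min = 56 h 55 min.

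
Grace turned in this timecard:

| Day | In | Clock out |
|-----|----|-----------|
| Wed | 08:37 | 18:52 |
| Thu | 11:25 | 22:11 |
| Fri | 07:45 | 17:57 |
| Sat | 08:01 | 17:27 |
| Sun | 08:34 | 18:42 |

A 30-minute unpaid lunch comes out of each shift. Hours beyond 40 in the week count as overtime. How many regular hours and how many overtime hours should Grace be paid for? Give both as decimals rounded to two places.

Wed: 08:37–18:52 = 10 h 15 min; less 30 min break → 9 h 45 min
Thu: 11:25–22:11 = 10 h 46 min; less 30 min break → 10 h 16 min
Fri: 07:45–17:57 = 10 h 12 min; less 30 min break → 9 h 42 min
Sat: 08:01–17:27 = 9 h 26 min; less 30 min break → 8 h 56 min
Sun: 08:34–18:42 = 10 h 8 min; less 30 min break → 9 h 38 min
Total worked: 48 h 17 min = 48.28 h.
Threshold 40 h → overtime 8 h 17 min, regular 40 h 0 min.

Regular 40.00 hours, overtime 8.28 hours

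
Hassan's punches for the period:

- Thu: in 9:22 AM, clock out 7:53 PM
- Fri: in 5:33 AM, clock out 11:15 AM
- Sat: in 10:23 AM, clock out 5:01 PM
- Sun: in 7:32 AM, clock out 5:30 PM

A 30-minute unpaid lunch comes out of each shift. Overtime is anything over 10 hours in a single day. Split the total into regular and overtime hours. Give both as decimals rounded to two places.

Regular 30.80 hours, overtime 0.02 hours

Thu: 9:22 AM–7:53 PM = 10 h 31 min; less 30 min break → 10 h 1 min
Fri: 5:33 AM–11:15 AM = 5 h 42 min; less 30 min break → 5 h 12 min
Sat: 10:23 AM–5:01 PM = 6 h 38 min; less 30 min break → 6 h 8 min
Sun: 7:32 AM–5:30 PM = 9 h 58 min; less 30 min break → 9 h 28 min
Thu reg 10 h 0 min / OT 0 h 1 min; Fri reg 5 h 12 min / OT 0 h 0 min; Sat reg 6 h 8 min / OT 0 h 0 min; Sun reg 9 h 28 min / OT 0 h 0 min.
Totals: regular 30 h 48 min, overtime 0 h 1 min.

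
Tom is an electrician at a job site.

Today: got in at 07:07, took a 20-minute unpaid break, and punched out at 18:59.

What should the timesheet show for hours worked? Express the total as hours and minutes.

Today: 07:07–18:59 = 11 h 52 min; less 20 min break → 11 h 32 min

11 h 32 min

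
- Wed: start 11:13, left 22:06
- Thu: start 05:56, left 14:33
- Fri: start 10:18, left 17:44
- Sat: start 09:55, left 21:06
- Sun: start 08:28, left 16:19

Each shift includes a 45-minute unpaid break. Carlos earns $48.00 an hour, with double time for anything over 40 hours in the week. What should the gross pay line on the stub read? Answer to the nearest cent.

$2132.80

Wed: 11:13–22:06 = 10 h 53 min; less 45 min break → 10 h 8 min
Thu: 05:56–14:33 = 8 h 37 min; less 45 min break → 7 h 52 min
Fri: 10:18–17:44 = 7 h 26 min; less 45 min break → 6 h 41 min
Sat: 09:55–21:06 = 11 h 11 min; less 45 min break → 10 h 26 min
Sun: 08:28–16:19 = 7 h 51 min; less 45 min break → 7 h 6 min
Total worked: 42 h 13 min = 2533 min.
Regular 40 h 0 min = 2400 min at $48.00/h; overtime 2 h 13 min = 133 min at $96.00/h.
Pay = (2400 × $48.00 + 133 × $96.00) ÷ 60 = $2132.80.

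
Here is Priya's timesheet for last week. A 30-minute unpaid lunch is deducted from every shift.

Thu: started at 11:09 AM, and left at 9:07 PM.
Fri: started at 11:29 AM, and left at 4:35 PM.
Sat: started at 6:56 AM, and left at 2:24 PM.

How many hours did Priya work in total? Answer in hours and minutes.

21 h 2 min

Thu: 11:09 AM–9:07 PM = 9 h 58 min; less 30 min break → 9 h 28 min
Fri: 11:29 AM–4:35 PM = 5 h 6 min; less 30 min break → 4 h 36 min
Sat: 6:56 AM–2:24 PM = 7 h 28 min; less 30 min break → 6 h 58 min
Total: 9 h 28 min + 4 h 36 min + 6 h 58 min = 21 h 2 min.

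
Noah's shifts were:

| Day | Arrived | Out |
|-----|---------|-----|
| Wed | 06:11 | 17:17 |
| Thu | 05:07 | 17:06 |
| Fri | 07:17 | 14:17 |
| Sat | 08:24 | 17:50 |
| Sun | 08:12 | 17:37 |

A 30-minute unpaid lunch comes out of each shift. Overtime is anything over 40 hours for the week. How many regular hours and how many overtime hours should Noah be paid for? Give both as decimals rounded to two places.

Regular 40.00 hours, overtime 6.43 hours

Wed: 06:11–17:17 = 11 h 6 min; less 30 min break → 10 h 36 min
Thu: 05:07–17:06 = 11 h 59 min; less 30 min break → 11 h 29 min
Fri: 07:17–14:17 = 7 h 0 min; less 30 min break → 6 h 30 min
Sat: 08:24–17:50 = 9 h 26 min; less 30 min break → 8 h 56 min
Sun: 08:12–17:37 = 9 h 25 min; less 30 min break → 8 h 55 min
Total worked: 46 h 26 min = 46.43 h.
Threshold 40 h → overtime 6 h 26 min, regular 40 h 0 min.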